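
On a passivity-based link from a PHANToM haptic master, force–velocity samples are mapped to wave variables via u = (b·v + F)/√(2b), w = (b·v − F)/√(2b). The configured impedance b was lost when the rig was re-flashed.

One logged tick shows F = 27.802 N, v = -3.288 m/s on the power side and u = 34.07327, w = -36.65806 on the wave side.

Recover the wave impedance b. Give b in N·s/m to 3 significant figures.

u + w = -2.58479;  u + w = √(2b)·v, so √(2b) = -2.58479/(-3.288) = 0.78613.
b = (√(2b))²/2 = 0.61800/2 = 0.30900.
(Check via u − w = 2F/√(2b): u − w = 70.73133, 2F/√(2b) = 70.73145.)

b = 0.309 N·s/m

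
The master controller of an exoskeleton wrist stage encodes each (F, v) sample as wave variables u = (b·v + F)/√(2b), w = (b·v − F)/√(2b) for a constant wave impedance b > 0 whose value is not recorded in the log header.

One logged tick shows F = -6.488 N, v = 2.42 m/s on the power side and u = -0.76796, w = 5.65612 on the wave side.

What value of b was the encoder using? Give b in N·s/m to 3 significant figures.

u + w = 4.8882;  u + w = √(2b)·v, so √(2b) = 4.8882/2.42 = 2.0199.
b = (√(2b))²/2 = 4.0800/2 = 2.0400.
(Check via u − w = 2F/√(2b): u − w = -6.4241, 2F/√(2b) = -6.4241.)

b = 2.04 N·s/m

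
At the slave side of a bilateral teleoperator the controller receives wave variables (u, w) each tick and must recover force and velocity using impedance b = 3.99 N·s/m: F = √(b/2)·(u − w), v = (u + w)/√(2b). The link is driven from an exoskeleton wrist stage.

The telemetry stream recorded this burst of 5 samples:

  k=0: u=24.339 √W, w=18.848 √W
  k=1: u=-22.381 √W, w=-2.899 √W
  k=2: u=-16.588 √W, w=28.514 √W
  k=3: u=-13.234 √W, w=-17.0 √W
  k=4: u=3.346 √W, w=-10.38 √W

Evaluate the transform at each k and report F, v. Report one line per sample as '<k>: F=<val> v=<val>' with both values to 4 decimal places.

0: F=7.7557 v=15.2880
1: F=-27.5172 v=-8.9490
2: F=-63.7041 v=4.2218
3: F=5.3193 v=-10.7027
4: F=19.3872 v=-2.4900

k=0: u−w=5.4910, u+w=43.1870; √(b/2)=1.4124, √(2b)=2.8249; F=1.4124×5.491=7.7557, v=43.1870/2.8249=15.2880
k=1: u−w=-19.4820, u+w=-25.2800; √(b/2)=1.4124, √(2b)=2.8249; F=1.4124×(-19.482)=-27.5172, v=-25.2800/2.8249=-8.9490
k=2: u−w=-45.1020, u+w=11.9260; √(b/2)=1.4124, √(2b)=2.8249; F=1.4124×(-45.102)=-63.7041, v=11.9260/2.8249=4.2218
k=3: u−w=3.7660, u+w=-30.2340; √(b/2)=1.4124, √(2b)=2.8249; F=1.4124×3.766=5.3193, v=-30.2340/2.8249=-10.7027
k=4: u−w=13.7260, u+w=-7.0340; √(b/2)=1.4124, √(2b)=2.8249; F=1.4124×13.726=19.3872, v=-7.0340/2.8249=-2.4900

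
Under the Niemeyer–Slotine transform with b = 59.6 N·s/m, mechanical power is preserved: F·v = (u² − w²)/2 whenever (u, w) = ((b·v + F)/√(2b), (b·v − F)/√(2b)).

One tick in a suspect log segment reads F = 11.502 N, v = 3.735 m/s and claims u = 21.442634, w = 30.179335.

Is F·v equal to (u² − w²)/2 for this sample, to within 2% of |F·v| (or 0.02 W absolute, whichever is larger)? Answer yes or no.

no

F·v = 11.502×3.735 = 42.959970 W.
(u² − w²)/2 = (459.786553 − 910.792261)/2 = -225.502854 W.
|Δ| = 268.462824;  2% of max(1, |F·v|) = 0.859199.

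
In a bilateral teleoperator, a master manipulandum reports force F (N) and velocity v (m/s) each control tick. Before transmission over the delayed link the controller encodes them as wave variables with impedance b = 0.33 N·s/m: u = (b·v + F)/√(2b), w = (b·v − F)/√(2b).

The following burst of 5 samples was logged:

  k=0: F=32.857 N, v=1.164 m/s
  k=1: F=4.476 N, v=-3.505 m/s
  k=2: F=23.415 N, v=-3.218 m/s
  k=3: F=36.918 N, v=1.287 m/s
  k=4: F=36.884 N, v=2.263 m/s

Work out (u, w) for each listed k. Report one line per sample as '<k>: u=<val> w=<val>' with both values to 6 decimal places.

0: u=40.916990 w=-39.971352
1: u=4.085837 w=-6.933313
2: u=27.514715 w=-30.129030
3: u=45.965699 w=-44.920135
4: u=46.320300 w=-44.481831

k=0: b·v=0.33×1.164=0.384120; √(2b)=0.812404; u=(0.384120+32.857)/0.812404=40.916990, w=(0.384120−32.857)/0.812404=-39.971352
k=1: b·v=0.33×(-3.505)=-1.156650; √(2b)=0.812404; u=(-1.156650+4.476)/0.812404=4.085837, w=(-1.156650−4.476)/0.812404=-6.933313
k=2: b·v=0.33×(-3.218)=-1.061940; √(2b)=0.812404; u=(-1.061940+23.415)/0.812404=27.514715, w=(-1.061940−23.415)/0.812404=-30.129030
k=3: b·v=0.33×1.287=0.424710; √(2b)=0.812404; u=(0.424710+36.918)/0.812404=45.965699, w=(0.424710−36.918)/0.812404=-44.920135
k=4: b·v=0.33×2.263=0.746790; √(2b)=0.812404; u=(0.746790+36.884)/0.812404=46.320300, w=(0.746790−36.884)/0.812404=-44.481831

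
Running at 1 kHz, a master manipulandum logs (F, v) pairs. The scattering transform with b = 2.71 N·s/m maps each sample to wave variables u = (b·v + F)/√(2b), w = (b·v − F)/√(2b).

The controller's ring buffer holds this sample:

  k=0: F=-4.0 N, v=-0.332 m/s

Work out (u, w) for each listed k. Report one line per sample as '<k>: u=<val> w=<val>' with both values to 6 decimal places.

k=0: b·v=2.71×(-0.332)=-0.899720; √(2b)=2.328089; u=(-0.899720+(-4.0))/2.328089=-2.104610, w=(-0.899720−(-4.0))/2.328089=1.331684

0: u=-2.104610 w=1.331684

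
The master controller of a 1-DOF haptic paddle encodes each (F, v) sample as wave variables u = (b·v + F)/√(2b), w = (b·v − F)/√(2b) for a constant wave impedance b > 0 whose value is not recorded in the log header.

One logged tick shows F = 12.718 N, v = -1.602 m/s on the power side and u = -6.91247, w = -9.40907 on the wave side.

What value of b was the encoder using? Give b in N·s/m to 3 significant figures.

u + w = -16.3215;  u + w = √(2b)·v, so √(2b) = -16.3215/(-1.602) = 10.1882.
b = (√(2b))²/2 = 103.8000/2 = 51.9000.
(Check via u − w = 2F/√(2b): u − w = 2.4966, 2F/√(2b) = 2.4966.)

b = 51.9 N·s/m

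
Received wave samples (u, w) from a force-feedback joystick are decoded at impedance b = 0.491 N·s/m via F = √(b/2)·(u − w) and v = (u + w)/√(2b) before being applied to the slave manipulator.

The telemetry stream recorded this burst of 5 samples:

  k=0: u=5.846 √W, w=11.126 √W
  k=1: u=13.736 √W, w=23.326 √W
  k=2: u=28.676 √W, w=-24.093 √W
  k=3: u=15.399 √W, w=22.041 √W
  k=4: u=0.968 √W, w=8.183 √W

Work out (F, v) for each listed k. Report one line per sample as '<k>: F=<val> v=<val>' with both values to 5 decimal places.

k=0: u−w=-5.28000, u+w=16.97200; √(b/2)=0.49548, √(2b)=0.99096; F=0.49548×(-5.28)=-2.61613, v=16.97200/0.99096=17.12684
k=1: u−w=-9.59000, u+w=37.06200; √(b/2)=0.49548, √(2b)=0.99096; F=0.49548×(-9.59)=-4.75165, v=37.06200/0.99096=37.40013
k=2: u−w=52.76900, u+w=4.58300; √(b/2)=0.49548, √(2b)=0.99096; F=0.49548×52.769=26.14596, v=4.58300/0.99096=4.62481
k=3: u−w=-6.64200, u+w=37.44000; √(b/2)=0.49548, √(2b)=0.99096; F=0.49548×(-6.642)=-3.29098, v=37.44000/0.99096=37.78158
k=4: u−w=-7.21500, u+w=9.15100; √(b/2)=0.49548, √(2b)=0.99096; F=0.49548×(-7.215)=-3.57489, v=9.15100/0.99096=9.23449

0: F=-2.61613 v=17.12684
1: F=-4.75165 v=37.40013
2: F=26.14596 v=4.62481
3: F=-3.29098 v=37.78158
4: F=-3.57489 v=9.23449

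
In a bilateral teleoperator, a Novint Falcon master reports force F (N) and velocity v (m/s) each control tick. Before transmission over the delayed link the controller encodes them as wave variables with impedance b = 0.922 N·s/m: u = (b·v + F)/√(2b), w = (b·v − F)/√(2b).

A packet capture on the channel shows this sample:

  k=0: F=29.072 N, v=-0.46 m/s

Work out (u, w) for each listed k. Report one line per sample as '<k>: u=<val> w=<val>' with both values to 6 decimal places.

k=0: b·v=0.922×(-0.46)=-0.424120; √(2b)=1.357940; u=(-0.424120+29.072)/1.357940=21.096579, w=(-0.424120−29.072)/1.357940=-21.721231

0: u=21.096579 w=-21.721231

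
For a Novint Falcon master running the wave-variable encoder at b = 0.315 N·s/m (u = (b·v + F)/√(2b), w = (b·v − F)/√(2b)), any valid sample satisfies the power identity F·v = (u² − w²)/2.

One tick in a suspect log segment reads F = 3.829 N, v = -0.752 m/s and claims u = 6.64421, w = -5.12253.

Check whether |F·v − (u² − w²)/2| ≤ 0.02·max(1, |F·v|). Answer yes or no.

F·v = 3.829×(-0.752) = -2.87941 W.
(u² − w²)/2 = (44.14553 − 26.24031)/2 = 8.95261 W.
|Δ| = 11.83201;  2% of max(1, |F·v|) = 0.05759.

no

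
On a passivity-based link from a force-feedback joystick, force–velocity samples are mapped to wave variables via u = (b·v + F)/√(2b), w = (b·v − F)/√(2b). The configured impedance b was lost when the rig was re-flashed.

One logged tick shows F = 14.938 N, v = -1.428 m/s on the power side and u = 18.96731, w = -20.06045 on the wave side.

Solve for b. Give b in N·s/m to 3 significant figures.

b = 0.293 N·s/m

u + w = -1.09314;  u + w = √(2b)·v, so √(2b) = -1.09314/(-1.428) = 0.76550.
b = (√(2b))²/2 = 0.58600/2 = 0.29300.
(Check via u − w = 2F/√(2b): u − w = 39.02776, 2F/√(2b) = 39.02787.)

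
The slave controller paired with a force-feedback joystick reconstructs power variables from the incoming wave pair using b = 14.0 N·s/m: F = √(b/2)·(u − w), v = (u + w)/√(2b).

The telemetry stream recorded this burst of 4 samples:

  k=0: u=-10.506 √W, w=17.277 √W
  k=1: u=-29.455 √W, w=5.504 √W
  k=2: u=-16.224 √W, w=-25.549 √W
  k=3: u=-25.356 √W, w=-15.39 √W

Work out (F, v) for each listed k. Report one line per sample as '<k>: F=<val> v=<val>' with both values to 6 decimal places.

0: F=-73.506909 v=1.279599
1: F=-92.492820 v=-4.526314
2: F=24.671631 v=-7.894355
3: F=-26.367558 v=-7.700270

k=0: u−w=-27.783000, u+w=6.771000; √(b/2)=2.645751, √(2b)=5.291503; F=2.645751×(-27.783)=-73.506909, v=6.771000/5.291503=1.279599
k=1: u−w=-34.959000, u+w=-23.951000; √(b/2)=2.645751, √(2b)=5.291503; F=2.645751×(-34.959)=-92.492820, v=-23.951000/5.291503=-4.526314
k=2: u−w=9.325000, u+w=-41.773000; √(b/2)=2.645751, √(2b)=5.291503; F=2.645751×9.325=24.671631, v=-41.773000/5.291503=-7.894355
k=3: u−w=-9.966000, u+w=-40.746000; √(b/2)=2.645751, √(2b)=5.291503; F=2.645751×(-9.966)=-26.367558, v=-40.746000/5.291503=-7.700270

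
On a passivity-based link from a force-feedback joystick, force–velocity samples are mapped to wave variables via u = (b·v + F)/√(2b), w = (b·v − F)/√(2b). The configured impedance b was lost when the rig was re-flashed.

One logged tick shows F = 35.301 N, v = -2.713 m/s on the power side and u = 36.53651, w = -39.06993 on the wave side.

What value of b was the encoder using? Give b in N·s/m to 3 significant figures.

b = 0.436 N·s/m

u + w = -2.53342;  u + w = √(2b)·v, so √(2b) = -2.53342/(-2.713) = 0.93381.
b = (√(2b))²/2 = 0.87200/2 = 0.43600.
(Check via u − w = 2F/√(2b): u − w = 75.60644, 2F/√(2b) = 75.60658.)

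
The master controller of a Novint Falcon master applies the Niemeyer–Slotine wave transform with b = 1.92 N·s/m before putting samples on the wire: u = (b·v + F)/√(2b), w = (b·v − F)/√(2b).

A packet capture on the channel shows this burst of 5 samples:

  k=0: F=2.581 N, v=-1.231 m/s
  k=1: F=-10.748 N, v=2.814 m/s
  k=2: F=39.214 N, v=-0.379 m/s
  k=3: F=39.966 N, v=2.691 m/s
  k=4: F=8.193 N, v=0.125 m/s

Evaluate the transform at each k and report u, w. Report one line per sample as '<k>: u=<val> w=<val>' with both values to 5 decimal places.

0: u=0.11098 w=-2.52324
1: u=-2.72767 w=8.24196
2: u=19.63997 w=-20.38265
3: u=23.03169 w=-17.75843
4: u=4.30345 w=-4.05850

k=0: b·v=1.92×(-1.231)=-2.36352; √(2b)=1.95959; u=(-2.36352+2.581)/1.95959=0.11098, w=(-2.36352−2.581)/1.95959=-2.52324
k=1: b·v=1.92×2.814=5.40288; √(2b)=1.95959; u=(5.40288+(-10.748))/1.95959=-2.72767, w=(5.40288−(-10.748))/1.95959=8.24196
k=2: b·v=1.92×(-0.379)=-0.72768; √(2b)=1.95959; u=(-0.72768+39.214)/1.95959=19.63997, w=(-0.72768−39.214)/1.95959=-20.38265
k=3: b·v=1.92×2.691=5.16672; √(2b)=1.95959; u=(5.16672+39.966)/1.95959=23.03169, w=(5.16672−39.966)/1.95959=-17.75843
k=4: b·v=1.92×0.125=0.24000; √(2b)=1.95959; u=(0.24000+8.193)/1.95959=4.30345, w=(0.24000−8.193)/1.95959=-4.05850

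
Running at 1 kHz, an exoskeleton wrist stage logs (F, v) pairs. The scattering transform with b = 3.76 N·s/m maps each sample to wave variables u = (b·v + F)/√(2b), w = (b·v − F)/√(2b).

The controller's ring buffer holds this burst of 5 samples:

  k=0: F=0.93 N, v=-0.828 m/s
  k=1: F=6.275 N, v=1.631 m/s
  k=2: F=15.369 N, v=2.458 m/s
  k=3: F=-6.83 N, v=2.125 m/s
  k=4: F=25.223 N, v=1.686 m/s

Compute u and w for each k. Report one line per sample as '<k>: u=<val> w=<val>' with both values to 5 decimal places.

0: u=-0.79616 w=-1.47443
1: u=4.52457 w=-0.05194
2: u=8.97474 w=-2.23426
3: u=0.42301 w=5.40430
4: u=11.50961 w=-6.88615

k=0: b·v=3.76×(-0.828)=-3.11328; √(2b)=2.74226; u=(-3.11328+0.93)/2.74226=-0.79616, w=(-3.11328−0.93)/2.74226=-1.47443
k=1: b·v=3.76×1.631=6.13256; √(2b)=2.74226; u=(6.13256+6.275)/2.74226=4.52457, w=(6.13256−6.275)/2.74226=-0.05194
k=2: b·v=3.76×2.458=9.24208; √(2b)=2.74226; u=(9.24208+15.369)/2.74226=8.97474, w=(9.24208−15.369)/2.74226=-2.23426
k=3: b·v=3.76×2.125=7.99000; √(2b)=2.74226; u=(7.99000+(-6.83))/2.74226=0.42301, w=(7.99000−(-6.83))/2.74226=5.40430
k=4: b·v=3.76×1.686=6.33936; √(2b)=2.74226; u=(6.33936+25.223)/2.74226=11.50961, w=(6.33936−25.223)/2.74226=-6.88615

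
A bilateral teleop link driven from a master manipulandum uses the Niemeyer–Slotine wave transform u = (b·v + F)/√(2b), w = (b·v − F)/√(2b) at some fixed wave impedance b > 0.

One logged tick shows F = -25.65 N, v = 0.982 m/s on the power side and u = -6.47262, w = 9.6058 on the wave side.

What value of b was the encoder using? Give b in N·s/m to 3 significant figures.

b = 5.09 N·s/m

u + w = 3.13318;  u + w = √(2b)·v, so √(2b) = 3.13318/0.982 = 3.19061.
b = (√(2b))²/2 = 10.18000/2 = 5.09000.
(Check via u − w = 2F/√(2b): u − w = -16.07842, 2F/√(2b) = -16.07843.)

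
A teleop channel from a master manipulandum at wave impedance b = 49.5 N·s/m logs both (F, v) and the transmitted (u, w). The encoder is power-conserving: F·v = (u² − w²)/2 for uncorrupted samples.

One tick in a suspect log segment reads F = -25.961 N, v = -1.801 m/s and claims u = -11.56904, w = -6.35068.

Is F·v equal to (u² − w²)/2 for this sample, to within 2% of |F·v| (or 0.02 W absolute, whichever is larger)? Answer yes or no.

F·v = (-25.961)×(-1.801) = 46.75576 W.
(u² − w²)/2 = (133.84269 − 40.33114)/2 = 46.75578 W.
|Δ| = 0.00001;  2% of max(1, |F·v|) = 0.93512.

yes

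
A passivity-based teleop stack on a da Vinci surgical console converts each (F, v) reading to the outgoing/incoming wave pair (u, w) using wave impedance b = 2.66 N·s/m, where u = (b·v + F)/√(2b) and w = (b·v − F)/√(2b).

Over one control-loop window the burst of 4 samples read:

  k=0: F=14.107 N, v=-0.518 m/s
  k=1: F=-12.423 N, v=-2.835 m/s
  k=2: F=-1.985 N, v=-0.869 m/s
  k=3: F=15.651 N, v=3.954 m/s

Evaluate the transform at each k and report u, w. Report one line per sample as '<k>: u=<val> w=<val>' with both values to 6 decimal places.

0: u=5.518773 w=-6.713547
1: u=-8.655535 w=2.116572
2: u=-1.862786 w=-0.141573
3: u=11.345544 w=-2.225594

k=0: b·v=2.66×(-0.518)=-1.377880; √(2b)=2.306513; u=(-1.377880+14.107)/2.306513=5.518773, w=(-1.377880−14.107)/2.306513=-6.713547
k=1: b·v=2.66×(-2.835)=-7.541100; √(2b)=2.306513; u=(-7.541100+(-12.423))/2.306513=-8.655535, w=(-7.541100−(-12.423))/2.306513=2.116572
k=2: b·v=2.66×(-0.869)=-2.311540; √(2b)=2.306513; u=(-2.311540+(-1.985))/2.306513=-1.862786, w=(-2.311540−(-1.985))/2.306513=-0.141573
k=3: b·v=2.66×3.954=10.517640; √(2b)=2.306513; u=(10.517640+15.651)/2.306513=11.345544, w=(10.517640−15.651)/2.306513=-2.225594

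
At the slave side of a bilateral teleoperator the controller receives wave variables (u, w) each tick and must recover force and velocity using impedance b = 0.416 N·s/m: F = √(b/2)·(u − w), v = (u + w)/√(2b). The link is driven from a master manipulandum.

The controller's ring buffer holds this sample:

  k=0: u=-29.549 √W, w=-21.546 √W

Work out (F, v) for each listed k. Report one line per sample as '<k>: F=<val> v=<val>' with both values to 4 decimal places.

k=0: u−w=-8.0030, u+w=-51.0950; √(b/2)=0.4561, √(2b)=0.9121; F=0.4561×(-8.003)=-3.6499, v=-51.0950/0.9121=-56.0166

0: F=-3.6499 v=-56.0166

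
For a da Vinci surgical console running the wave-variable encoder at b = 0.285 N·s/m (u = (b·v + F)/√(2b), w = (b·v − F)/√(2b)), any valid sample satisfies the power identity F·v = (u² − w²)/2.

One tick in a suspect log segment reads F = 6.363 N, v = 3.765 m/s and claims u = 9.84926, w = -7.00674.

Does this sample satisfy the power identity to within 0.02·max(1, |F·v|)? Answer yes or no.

F·v = 6.363×3.765 = 23.9567 W.
(u² − w²)/2 = (97.0079 − 49.0944)/2 = 23.9568 W.
|Δ| = 0.0001;  2% of max(1, |F·v|) = 0.4791.

yes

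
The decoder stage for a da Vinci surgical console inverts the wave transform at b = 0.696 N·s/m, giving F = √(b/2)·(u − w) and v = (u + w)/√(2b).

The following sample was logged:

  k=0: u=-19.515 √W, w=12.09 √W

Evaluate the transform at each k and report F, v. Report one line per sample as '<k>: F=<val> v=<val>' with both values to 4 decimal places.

k=0: u−w=-31.6050, u+w=-7.4250; √(b/2)=0.5899, √(2b)=1.1798; F=0.5899×(-31.605)=-18.6443, v=-7.4250/1.1798=-6.2933

0: F=-18.6443 v=-6.2933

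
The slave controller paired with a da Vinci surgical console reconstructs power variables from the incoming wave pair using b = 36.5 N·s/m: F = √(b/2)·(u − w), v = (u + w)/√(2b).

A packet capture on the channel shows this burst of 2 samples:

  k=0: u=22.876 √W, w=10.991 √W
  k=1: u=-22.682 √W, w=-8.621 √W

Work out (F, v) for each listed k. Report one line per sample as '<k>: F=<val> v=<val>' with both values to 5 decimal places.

0: F=50.77274 v=3.96383
1: F=-60.06862 v=-3.66374

k=0: u−w=11.88500, u+w=33.86700; √(b/2)=4.27200, √(2b)=8.54400; F=4.27200×11.885=50.77274, v=33.86700/8.54400=3.96383
k=1: u−w=-14.06100, u+w=-31.30300; √(b/2)=4.27200, √(2b)=8.54400; F=4.27200×(-14.061)=-60.06862, v=-31.30300/8.54400=-3.66374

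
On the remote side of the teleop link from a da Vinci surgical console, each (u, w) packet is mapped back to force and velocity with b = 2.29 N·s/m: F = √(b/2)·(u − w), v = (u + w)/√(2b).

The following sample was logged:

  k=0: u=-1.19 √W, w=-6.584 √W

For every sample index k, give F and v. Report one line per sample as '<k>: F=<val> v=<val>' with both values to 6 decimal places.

k=0: u−w=5.394000, u+w=-7.774000; √(b/2)=1.070047, √(2b)=2.140093; F=1.070047×5.394=5.771832, v=-7.774000/2.140093=-3.632552

0: F=5.771832 v=-3.632552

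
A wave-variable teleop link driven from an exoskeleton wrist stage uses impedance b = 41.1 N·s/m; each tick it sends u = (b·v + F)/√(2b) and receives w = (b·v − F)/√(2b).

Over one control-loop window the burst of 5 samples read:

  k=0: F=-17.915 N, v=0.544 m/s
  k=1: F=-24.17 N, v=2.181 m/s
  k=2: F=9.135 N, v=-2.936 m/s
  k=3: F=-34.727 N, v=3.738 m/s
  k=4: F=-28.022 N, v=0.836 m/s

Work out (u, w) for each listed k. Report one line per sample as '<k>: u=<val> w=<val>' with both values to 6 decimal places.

k=0: b·v=41.1×0.544=22.358400; √(2b)=9.066422; u=(22.358400+(-17.915))/9.066422=0.490094, w=(22.358400−(-17.915))/9.066422=4.442039
k=1: b·v=41.1×2.181=89.639100; √(2b)=9.066422; u=(89.639100+(-24.17))/9.066422=7.221052, w=(89.639100−(-24.17))/9.066422=12.552814
k=2: b·v=41.1×(-2.936)=-120.669600; √(2b)=9.066422; u=(-120.669600+9.135)/9.066422=-12.301943, w=(-120.669600−9.135)/9.066422=-14.317071
k=3: b·v=41.1×3.738=153.631800; √(2b)=9.066422; u=(153.631800+(-34.727))/9.066422=13.114855, w=(153.631800−(-34.727))/9.066422=20.775429
k=4: b·v=41.1×0.836=34.359600; √(2b)=9.066422; u=(34.359600+(-28.022))/9.066422=0.699019, w=(34.359600−(-28.022))/9.066422=6.880510

0: u=0.490094 w=4.442039
1: u=7.221052 w=12.552814
2: u=-12.301943 w=-14.317071
3: u=13.114855 w=20.775429
4: u=0.699019 w=6.880510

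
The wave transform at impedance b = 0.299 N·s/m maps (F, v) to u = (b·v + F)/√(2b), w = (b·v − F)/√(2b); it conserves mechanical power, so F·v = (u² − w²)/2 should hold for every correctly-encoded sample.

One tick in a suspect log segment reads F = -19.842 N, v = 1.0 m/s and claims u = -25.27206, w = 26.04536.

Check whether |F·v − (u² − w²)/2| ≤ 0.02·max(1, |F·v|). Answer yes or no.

F·v = (-19.842)×1.0 = -19.8420 W.
(u² − w²)/2 = (638.6770 − 678.3608)/2 = -19.8419 W.
|Δ| = 0.0001;  2% of max(1, |F·v|) = 0.3968.

yes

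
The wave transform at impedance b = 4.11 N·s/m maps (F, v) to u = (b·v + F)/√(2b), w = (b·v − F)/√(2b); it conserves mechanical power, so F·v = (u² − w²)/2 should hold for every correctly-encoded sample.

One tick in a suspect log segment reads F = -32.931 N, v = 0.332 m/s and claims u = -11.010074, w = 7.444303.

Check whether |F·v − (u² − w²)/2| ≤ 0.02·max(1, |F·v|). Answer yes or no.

no

F·v = (-32.931)×0.332 = -10.933092 W.
(u² − w²)/2 = (121.221729 − 55.417647)/2 = 32.902041 W.
|Δ| = 43.835133;  2% of max(1, |F·v|) = 0.218662.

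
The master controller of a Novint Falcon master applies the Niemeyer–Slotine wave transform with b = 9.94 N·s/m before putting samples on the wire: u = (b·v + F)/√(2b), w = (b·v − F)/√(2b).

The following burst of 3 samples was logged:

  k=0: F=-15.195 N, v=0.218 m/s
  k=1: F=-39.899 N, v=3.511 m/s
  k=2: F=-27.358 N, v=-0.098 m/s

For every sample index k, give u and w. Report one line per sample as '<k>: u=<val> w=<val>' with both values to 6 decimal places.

0: u=-2.921946 w=3.893943
1: u=-1.121327 w=16.775820
2: u=-6.354346 w=5.917394

k=0: b·v=9.94×0.218=2.166920; √(2b)=4.458699; u=(2.166920+(-15.195))/4.458699=-2.921946, w=(2.166920−(-15.195))/4.458699=3.893943
k=1: b·v=9.94×3.511=34.899340; √(2b)=4.458699; u=(34.899340+(-39.899))/4.458699=-1.121327, w=(34.899340−(-39.899))/4.458699=16.775820
k=2: b·v=9.94×(-0.098)=-0.974120; √(2b)=4.458699; u=(-0.974120+(-27.358))/4.458699=-6.354346, w=(-0.974120−(-27.358))/4.458699=5.917394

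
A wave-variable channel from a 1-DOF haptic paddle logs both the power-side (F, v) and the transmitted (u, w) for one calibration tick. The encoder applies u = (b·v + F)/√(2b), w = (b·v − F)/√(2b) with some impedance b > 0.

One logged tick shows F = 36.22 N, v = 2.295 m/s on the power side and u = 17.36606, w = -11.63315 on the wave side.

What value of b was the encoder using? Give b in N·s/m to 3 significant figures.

b = 3.12 N·s/m

u + w = 5.7329;  u + w = √(2b)·v, so √(2b) = 5.7329/2.295 = 2.4980.
b = (√(2b))²/2 = 6.2400/2 = 3.1200.
(Check via u − w = 2F/√(2b): u − w = 28.9992, 2F/√(2b) = 28.9992.)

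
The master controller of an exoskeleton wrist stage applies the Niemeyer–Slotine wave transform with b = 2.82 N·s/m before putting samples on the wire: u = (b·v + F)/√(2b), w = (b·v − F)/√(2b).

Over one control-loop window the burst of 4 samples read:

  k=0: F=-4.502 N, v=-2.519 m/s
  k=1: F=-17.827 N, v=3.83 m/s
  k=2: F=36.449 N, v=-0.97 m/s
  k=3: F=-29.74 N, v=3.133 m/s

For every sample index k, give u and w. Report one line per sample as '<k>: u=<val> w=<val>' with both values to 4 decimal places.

0: u=-4.8868 w=-1.0955
1: u=-2.9586 w=12.0544
2: u=14.1960 w=-16.4996
3: u=-8.8026 w=16.2430

k=0: b·v=2.82×(-2.519)=-7.1036; √(2b)=2.3749; u=(-7.1036+(-4.502))/2.3749=-4.8868, w=(-7.1036−(-4.502))/2.3749=-1.0955
k=1: b·v=2.82×3.83=10.8006; √(2b)=2.3749; u=(10.8006+(-17.827))/2.3749=-2.9586, w=(10.8006−(-17.827))/2.3749=12.0544
k=2: b·v=2.82×(-0.97)=-2.7354; √(2b)=2.3749; u=(-2.7354+36.449)/2.3749=14.1960, w=(-2.7354−36.449)/2.3749=-16.4996
k=3: b·v=2.82×3.133=8.8351; √(2b)=2.3749; u=(8.8351+(-29.74))/2.3749=-8.8026, w=(8.8351−(-29.74))/2.3749=16.2430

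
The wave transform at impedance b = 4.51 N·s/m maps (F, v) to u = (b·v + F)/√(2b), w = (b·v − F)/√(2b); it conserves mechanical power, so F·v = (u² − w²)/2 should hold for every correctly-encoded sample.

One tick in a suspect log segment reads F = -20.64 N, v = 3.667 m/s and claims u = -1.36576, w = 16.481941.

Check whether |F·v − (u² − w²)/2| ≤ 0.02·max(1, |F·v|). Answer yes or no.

F·v = (-20.64)×3.667 = -75.686880 W.
(u² − w²)/2 = (1.865300 − 271.654379)/2 = -134.894539 W.
|Δ| = 59.207659;  2% of max(1, |F·v|) = 1.513738.

no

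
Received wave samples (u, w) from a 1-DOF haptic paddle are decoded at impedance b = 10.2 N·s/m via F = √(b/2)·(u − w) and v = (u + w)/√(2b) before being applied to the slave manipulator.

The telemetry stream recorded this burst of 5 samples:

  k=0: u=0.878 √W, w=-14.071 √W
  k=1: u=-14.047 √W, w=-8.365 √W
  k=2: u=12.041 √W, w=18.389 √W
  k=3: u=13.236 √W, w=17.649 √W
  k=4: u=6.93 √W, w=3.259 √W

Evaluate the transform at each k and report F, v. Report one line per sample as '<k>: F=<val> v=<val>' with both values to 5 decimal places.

k=0: u−w=14.94900, u+w=-13.19300; √(b/2)=2.25832, √(2b)=4.51664; F=2.25832×14.949=33.75960, v=-13.19300/4.51664=-2.92098
k=1: u−w=-5.68200, u+w=-22.41200; √(b/2)=2.25832, √(2b)=4.51664; F=2.25832×(-5.682)=-12.83176, v=-22.41200/4.51664=-4.96210
k=2: u−w=-6.34800, u+w=30.43000; √(b/2)=2.25832, √(2b)=4.51664; F=2.25832×(-6.348)=-14.33580, v=30.43000/4.51664=6.73732
k=3: u−w=-4.41300, u+w=30.88500; √(b/2)=2.25832, √(2b)=4.51664; F=2.25832×(-4.413)=-9.96596, v=30.88500/4.51664=6.83805
k=4: u−w=3.67100, u+w=10.18900; √(b/2)=2.25832, √(2b)=4.51664; F=2.25832×3.671=8.29029, v=10.18900/4.51664=2.25588

0: F=33.75960 v=-2.92098
1: F=-12.83176 v=-4.96210
2: F=-14.33580 v=6.73732
3: F=-9.96596 v=6.83805
4: F=8.29029 v=2.25588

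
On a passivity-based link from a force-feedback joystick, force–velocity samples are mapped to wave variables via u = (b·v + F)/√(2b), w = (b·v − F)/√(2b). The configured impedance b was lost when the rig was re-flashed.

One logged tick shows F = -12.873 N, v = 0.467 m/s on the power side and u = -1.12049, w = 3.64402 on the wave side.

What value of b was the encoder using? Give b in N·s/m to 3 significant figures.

b = 14.6 N·s/m

u + w = 2.52353;  u + w = √(2b)·v, so √(2b) = 2.52353/0.467 = 5.40370.
b = (√(2b))²/2 = 29.20002/2 = 14.60001.
(Check via u − w = 2F/√(2b): u − w = -4.76451, 2F/√(2b) = -4.76451.)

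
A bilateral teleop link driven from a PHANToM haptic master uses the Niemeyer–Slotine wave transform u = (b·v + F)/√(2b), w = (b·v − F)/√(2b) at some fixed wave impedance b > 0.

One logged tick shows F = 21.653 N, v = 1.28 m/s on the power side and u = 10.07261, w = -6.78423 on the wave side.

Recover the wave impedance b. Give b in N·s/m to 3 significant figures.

u + w = 3.2884;  u + w = √(2b)·v, so √(2b) = 3.2884/1.28 = 2.5690.
b = (√(2b))²/2 = 6.6000/2 = 3.3000.
(Check via u − w = 2F/√(2b): u − w = 16.8568, 2F/√(2b) = 16.8568.)

b = 3.3 N·s/m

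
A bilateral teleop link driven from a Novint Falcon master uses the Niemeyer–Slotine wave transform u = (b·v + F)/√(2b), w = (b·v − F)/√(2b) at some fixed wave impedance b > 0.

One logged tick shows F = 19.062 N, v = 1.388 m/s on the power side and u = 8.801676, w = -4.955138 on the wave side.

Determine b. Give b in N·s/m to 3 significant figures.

u + w = 3.846538;  u + w = √(2b)·v, so √(2b) = 3.846538/1.388 = 2.771281.
b = (√(2b))²/2 = 7.679998/2 = 3.839999.
(Check via u − w = 2F/√(2b): u − w = 13.756814, 2F/√(2b) = 13.756815.)

b = 3.84 N·s/m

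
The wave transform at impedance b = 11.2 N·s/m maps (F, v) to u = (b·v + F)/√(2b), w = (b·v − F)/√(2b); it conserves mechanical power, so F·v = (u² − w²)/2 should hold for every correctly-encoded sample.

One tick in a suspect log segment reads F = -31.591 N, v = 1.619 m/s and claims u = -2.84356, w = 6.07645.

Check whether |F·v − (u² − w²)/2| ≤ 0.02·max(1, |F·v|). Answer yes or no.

no

F·v = (-31.591)×1.619 = -51.1458 W.
(u² − w²)/2 = (8.0858 − 36.9232)/2 = -14.4187 W.
|Δ| = 36.7271;  2% of max(1, |F·v|) = 1.0229.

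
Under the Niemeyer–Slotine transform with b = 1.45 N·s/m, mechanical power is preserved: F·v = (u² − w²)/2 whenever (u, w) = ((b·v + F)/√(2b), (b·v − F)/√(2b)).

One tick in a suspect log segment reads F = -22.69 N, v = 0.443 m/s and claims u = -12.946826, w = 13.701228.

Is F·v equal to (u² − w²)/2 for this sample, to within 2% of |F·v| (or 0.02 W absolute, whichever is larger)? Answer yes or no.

F·v = (-22.69)×0.443 = -10.051670 W.
(u² − w²)/2 = (167.620303 − 187.723649)/2 = -10.051673 W.
|Δ| = 0.000003;  2% of max(1, |F·v|) = 0.201033.

yes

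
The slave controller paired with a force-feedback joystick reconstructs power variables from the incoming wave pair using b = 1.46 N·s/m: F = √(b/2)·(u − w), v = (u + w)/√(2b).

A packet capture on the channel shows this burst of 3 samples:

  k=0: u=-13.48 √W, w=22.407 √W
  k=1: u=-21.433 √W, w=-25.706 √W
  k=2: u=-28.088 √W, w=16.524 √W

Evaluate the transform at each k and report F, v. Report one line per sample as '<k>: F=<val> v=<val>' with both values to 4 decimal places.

k=0: u−w=-35.8870, u+w=8.9270; √(b/2)=0.8544, √(2b)=1.7088; F=0.8544×(-35.887)=-30.6619, v=8.9270/1.7088=5.2241
k=1: u−w=4.2730, u+w=-47.1390; √(b/2)=0.8544, √(2b)=1.7088; F=0.8544×4.273=3.6509, v=-47.1390/1.7088=-27.5860
k=2: u−w=-44.6120, u+w=-11.5640; √(b/2)=0.8544, √(2b)=1.7088; F=0.8544×(-44.612)=-38.1165, v=-11.5640/1.7088=-6.7673

0: F=-30.6619 v=5.2241
1: F=3.6509 v=-27.5860
2: F=-38.1165 v=-6.7673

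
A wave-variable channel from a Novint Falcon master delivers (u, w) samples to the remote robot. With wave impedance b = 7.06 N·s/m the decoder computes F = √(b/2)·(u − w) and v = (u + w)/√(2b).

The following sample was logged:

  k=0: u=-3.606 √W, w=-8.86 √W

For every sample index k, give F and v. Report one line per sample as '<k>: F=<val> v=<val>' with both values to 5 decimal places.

k=0: u−w=5.25400, u+w=-12.46600; √(b/2)=1.87883, √(2b)=3.75766; F=1.87883×5.254=9.87137, v=-12.46600/3.75766=-3.31749

0: F=9.87137 v=-3.31749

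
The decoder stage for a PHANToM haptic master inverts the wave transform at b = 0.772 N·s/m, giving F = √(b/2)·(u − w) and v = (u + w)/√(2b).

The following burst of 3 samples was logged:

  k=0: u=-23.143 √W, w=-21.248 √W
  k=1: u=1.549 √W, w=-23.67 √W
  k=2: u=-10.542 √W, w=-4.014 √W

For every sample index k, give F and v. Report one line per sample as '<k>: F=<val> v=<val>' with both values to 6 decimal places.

k=0: u−w=-1.895000, u+w=-44.391000; √(b/2)=0.621289, √(2b)=1.242578; F=0.621289×(-1.895)=-1.177343, v=-44.391000/1.242578=-35.724921
k=1: u−w=25.219000, u+w=-22.121000; √(b/2)=0.621289, √(2b)=1.242578; F=0.621289×25.219=15.668287, v=-22.121000/1.242578=-17.802505
k=2: u−w=-6.528000, u+w=-14.556000; √(b/2)=0.621289, √(2b)=1.242578; F=0.621289×(-6.528)=-4.055774, v=-14.556000/1.242578=-11.714355

0: F=-1.177343 v=-35.724921
1: F=15.668287 v=-17.802505
2: F=-4.055774 v=-11.714355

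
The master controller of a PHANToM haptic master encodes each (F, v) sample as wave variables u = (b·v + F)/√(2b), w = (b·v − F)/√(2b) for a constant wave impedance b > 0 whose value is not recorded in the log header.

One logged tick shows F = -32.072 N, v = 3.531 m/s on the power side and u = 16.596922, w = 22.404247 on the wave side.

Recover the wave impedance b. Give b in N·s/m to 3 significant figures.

u + w = 39.001169;  u + w = √(2b)·v, so √(2b) = 39.001169/3.531 = 11.045361.
b = (√(2b))²/2 = 121.999995/2 = 60.999998.
(Check via u − w = 2F/√(2b): u − w = -5.807325, 2F/√(2b) = -5.807325.)

b = 61 N·s/m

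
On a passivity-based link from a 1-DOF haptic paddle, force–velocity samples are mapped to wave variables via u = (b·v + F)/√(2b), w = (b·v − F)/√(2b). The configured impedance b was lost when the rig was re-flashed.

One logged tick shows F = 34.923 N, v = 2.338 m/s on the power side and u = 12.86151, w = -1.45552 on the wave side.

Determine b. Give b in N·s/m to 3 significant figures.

u + w = 11.40599;  u + w = √(2b)·v, so √(2b) = 11.40599/2.338 = 4.87852.
b = (√(2b))²/2 = 23.80000/2 = 11.90000.
(Check via u − w = 2F/√(2b): u − w = 14.31703, 2F/√(2b) = 14.31703.)

b = 11.9 N·s/m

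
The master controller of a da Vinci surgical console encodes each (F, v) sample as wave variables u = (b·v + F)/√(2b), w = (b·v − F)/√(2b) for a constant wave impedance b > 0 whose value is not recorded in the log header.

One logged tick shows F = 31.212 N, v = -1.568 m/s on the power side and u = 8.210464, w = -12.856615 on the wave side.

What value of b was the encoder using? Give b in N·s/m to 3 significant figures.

b = 4.39 N·s/m

u + w = -4.646151;  u + w = √(2b)·v, so √(2b) = -4.646151/(-1.568) = 2.963107.
b = (√(2b))²/2 = 8.780000/2 = 4.390000.
(Check via u − w = 2F/√(2b): u − w = 21.067079, 2F/√(2b) = 21.067079.)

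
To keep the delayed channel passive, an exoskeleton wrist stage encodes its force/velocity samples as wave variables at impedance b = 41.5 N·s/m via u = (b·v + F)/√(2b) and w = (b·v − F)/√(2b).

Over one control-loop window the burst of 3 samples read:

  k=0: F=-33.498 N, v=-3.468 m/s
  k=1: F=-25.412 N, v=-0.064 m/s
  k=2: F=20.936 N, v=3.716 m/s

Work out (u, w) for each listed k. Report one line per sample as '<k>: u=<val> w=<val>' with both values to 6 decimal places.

k=0: b·v=41.5×(-3.468)=-143.922000; √(2b)=9.110434; u=(-143.922000+(-33.498))/9.110434=-19.474375, w=(-143.922000−(-33.498))/9.110434=-12.120609
k=1: b·v=41.5×(-0.064)=-2.656000; √(2b)=9.110434; u=(-2.656000+(-25.412))/9.110434=-3.080863, w=(-2.656000−(-25.412))/9.110434=2.497796
k=2: b·v=41.5×3.716=154.214000; √(2b)=9.110434; u=(154.214000+20.936)/9.110434=19.225210, w=(154.214000−20.936)/9.110434=14.629161

0: u=-19.474375 w=-12.120609
1: u=-3.080863 w=2.497796
2: u=19.225210 w=14.629161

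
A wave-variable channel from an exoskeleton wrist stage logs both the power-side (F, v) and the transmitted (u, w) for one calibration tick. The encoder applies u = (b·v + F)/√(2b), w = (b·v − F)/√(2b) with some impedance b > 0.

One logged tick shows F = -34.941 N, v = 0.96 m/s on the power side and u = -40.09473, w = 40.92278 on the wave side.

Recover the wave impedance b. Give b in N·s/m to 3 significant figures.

b = 0.372 N·s/m

u + w = 0.8281;  u + w = √(2b)·v, so √(2b) = 0.8281/0.96 = 0.8626.
b = (√(2b))²/2 = 0.7440/2 = 0.3720.
(Check via u − w = 2F/√(2b): u − w = -81.0175, 2F/√(2b) = -81.0177.)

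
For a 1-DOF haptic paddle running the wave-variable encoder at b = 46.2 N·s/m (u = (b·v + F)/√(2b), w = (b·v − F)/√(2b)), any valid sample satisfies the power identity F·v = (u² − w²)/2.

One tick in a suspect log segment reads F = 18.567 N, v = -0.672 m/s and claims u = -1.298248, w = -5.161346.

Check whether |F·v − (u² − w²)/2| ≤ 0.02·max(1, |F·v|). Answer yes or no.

F·v = 18.567×(-0.672) = -12.477024 W.
(u² − w²)/2 = (1.685448 − 26.639493)/2 = -12.477022 W.
|Δ| = 0.000002;  2% of max(1, |F·v|) = 0.249540.

yes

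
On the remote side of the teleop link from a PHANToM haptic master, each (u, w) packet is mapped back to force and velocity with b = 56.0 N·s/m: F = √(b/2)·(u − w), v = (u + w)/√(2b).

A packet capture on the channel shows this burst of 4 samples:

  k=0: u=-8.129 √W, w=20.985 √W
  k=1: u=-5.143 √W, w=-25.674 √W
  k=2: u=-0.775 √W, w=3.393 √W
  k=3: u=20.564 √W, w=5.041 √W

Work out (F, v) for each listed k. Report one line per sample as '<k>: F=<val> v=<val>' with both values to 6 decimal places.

k=0: u−w=-29.114000, u+w=12.856000; √(b/2)=5.291503, √(2b)=10.583005; F=5.291503×(-29.114)=-154.056807, v=12.856000/10.583005=1.214778
k=1: u−w=20.531000, u+w=-30.817000; √(b/2)=5.291503, √(2b)=10.583005; F=5.291503×20.531=108.639840, v=-30.817000/10.583005=-2.911933
k=2: u−w=-4.168000, u+w=2.618000; √(b/2)=5.291503, √(2b)=10.583005; F=5.291503×(-4.168)=-22.054983, v=2.618000/10.583005=0.247378
k=3: u−w=15.523000, u+w=25.605000; √(b/2)=5.291503, √(2b)=10.583005; F=5.291503×15.523=82.139995, v=25.605000/10.583005=2.419445

0: F=-154.056807 v=1.214778
1: F=108.639840 v=-2.911933
2: F=-22.054983 v=0.247378
3: F=82.139995 v=2.419445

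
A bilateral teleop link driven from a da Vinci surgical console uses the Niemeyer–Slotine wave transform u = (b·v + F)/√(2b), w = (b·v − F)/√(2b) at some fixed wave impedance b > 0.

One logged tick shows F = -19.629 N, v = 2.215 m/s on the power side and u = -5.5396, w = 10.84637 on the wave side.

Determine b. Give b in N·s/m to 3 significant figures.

u + w = 5.3068;  u + w = √(2b)·v, so √(2b) = 5.3068/2.215 = 2.3958.
b = (√(2b))²/2 = 5.7400/2 = 2.8700.
(Check via u − w = 2F/√(2b): u − w = -16.3860, 2F/√(2b) = -16.3860.)

b = 2.87 N·s/m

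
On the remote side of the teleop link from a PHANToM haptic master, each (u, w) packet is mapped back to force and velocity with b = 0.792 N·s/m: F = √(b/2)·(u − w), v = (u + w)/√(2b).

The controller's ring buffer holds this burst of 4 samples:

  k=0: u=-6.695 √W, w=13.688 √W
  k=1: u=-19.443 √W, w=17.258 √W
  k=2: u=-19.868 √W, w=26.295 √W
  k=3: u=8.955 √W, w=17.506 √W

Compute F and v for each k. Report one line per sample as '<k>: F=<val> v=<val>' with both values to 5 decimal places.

k=0: u−w=-20.38300, u+w=6.99300; √(b/2)=0.62929, √(2b)=1.25857; F=0.62929×(-20.383)=-12.82672, v=6.99300/1.25857=5.55630
k=1: u−w=-36.70100, u+w=-2.18500; √(b/2)=0.62929, √(2b)=1.25857; F=0.62929×(-36.701)=-23.09540, v=-2.18500/1.25857=-1.73610
k=2: u−w=-46.16300, u+w=6.42700; √(b/2)=0.62929, √(2b)=1.25857; F=0.62929×(-46.163)=-29.04970, v=6.42700/1.25857=5.10659
k=3: u−w=-8.55100, u+w=26.46100; √(b/2)=0.62929, √(2b)=1.25857; F=0.62929×(-8.551)=-5.38102, v=26.46100/1.25857=21.02464

0: F=-12.82672 v=5.55630
1: F=-23.09540 v=-1.73610
2: F=-29.04970 v=5.10659
3: F=-5.38102 v=21.02464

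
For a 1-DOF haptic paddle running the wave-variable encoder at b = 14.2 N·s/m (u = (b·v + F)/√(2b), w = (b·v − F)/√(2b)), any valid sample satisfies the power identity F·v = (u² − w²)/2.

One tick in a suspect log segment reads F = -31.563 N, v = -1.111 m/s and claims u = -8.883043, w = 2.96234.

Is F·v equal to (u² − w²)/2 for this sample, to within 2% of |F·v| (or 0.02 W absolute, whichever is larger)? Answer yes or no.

yes

F·v = (-31.563)×(-1.111) = 35.066493 W.
(u² − w²)/2 = (78.908453 − 8.775458)/2 = 35.066497 W.
|Δ| = 0.000004;  2% of max(1, |F·v|) = 0.701330.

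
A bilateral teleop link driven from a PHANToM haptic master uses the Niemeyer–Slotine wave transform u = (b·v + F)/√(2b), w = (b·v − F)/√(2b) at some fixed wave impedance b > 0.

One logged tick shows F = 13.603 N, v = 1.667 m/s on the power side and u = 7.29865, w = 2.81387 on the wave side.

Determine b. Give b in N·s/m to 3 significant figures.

u + w = 10.11252;  u + w = √(2b)·v, so √(2b) = 10.11252/1.667 = 6.06630.
b = (√(2b))²/2 = 36.79998/2 = 18.39999.
(Check via u − w = 2F/√(2b): u − w = 4.48478, 2F/√(2b) = 4.48478.)

b = 18.4 N·s/m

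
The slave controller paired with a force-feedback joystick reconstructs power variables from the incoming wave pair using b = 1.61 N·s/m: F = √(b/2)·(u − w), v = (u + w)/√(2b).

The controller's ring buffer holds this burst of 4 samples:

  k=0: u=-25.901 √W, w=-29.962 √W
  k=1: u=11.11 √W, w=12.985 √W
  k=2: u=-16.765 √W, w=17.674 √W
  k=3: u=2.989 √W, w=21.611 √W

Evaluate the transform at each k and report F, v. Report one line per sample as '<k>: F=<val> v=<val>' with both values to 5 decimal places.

k=0: u−w=4.06100, u+w=-55.86300; √(b/2)=0.89722, √(2b)=1.79444; F=0.89722×4.061=3.64360, v=-55.86300/1.79444=-31.13123
k=1: u−w=-1.87500, u+w=24.09500; √(b/2)=0.89722, √(2b)=1.79444; F=0.89722×(-1.875)=-1.68228, v=24.09500/1.79444=13.42762
k=2: u−w=-34.43900, u+w=0.90900; √(b/2)=0.89722, √(2b)=1.79444; F=0.89722×(-34.439)=-30.89929, v=0.90900/1.79444=0.50657
k=3: u−w=-18.62200, u+w=24.60000; √(b/2)=0.89722, √(2b)=1.79444; F=0.89722×(-18.622)=-16.70799, v=24.60000/1.79444=13.70904

0: F=3.64360 v=-31.13123
1: F=-1.68228 v=13.42762
2: F=-30.89929 v=0.50657
3: F=-16.70799 v=13.70904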